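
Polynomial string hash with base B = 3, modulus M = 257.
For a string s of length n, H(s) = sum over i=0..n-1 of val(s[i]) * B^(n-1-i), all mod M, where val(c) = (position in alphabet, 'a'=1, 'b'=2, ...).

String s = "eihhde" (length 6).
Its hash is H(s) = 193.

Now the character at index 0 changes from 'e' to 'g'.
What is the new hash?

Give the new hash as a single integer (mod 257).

val('e') = 5, val('g') = 7
Position k = 0, exponent = n-1-k = 5
B^5 mod M = 3^5 mod 257 = 243
Delta = (7 - 5) * 243 mod 257 = 229
New hash = (193 + 229) mod 257 = 165

Answer: 165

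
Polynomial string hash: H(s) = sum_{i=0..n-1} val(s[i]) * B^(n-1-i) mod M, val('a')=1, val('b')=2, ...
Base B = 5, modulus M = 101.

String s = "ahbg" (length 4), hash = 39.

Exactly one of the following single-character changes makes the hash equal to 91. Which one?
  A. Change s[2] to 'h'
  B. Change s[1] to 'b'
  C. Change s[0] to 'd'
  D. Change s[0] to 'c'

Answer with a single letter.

Answer: B

Derivation:
Option A: s[2]='b'->'h', delta=(8-2)*5^1 mod 101 = 30, hash=39+30 mod 101 = 69
Option B: s[1]='h'->'b', delta=(2-8)*5^2 mod 101 = 52, hash=39+52 mod 101 = 91 <-- target
Option C: s[0]='a'->'d', delta=(4-1)*5^3 mod 101 = 72, hash=39+72 mod 101 = 10
Option D: s[0]='a'->'c', delta=(3-1)*5^3 mod 101 = 48, hash=39+48 mod 101 = 87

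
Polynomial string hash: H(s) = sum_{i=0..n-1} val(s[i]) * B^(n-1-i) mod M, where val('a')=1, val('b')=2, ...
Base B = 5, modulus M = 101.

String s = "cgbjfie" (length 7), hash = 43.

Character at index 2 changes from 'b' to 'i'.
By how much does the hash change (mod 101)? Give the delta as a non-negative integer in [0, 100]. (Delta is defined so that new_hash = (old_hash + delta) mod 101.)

Answer: 32

Derivation:
Delta formula: (val(new) - val(old)) * B^(n-1-k) mod M
  val('i') - val('b') = 9 - 2 = 7
  B^(n-1-k) = 5^4 mod 101 = 19
  Delta = 7 * 19 mod 101 = 32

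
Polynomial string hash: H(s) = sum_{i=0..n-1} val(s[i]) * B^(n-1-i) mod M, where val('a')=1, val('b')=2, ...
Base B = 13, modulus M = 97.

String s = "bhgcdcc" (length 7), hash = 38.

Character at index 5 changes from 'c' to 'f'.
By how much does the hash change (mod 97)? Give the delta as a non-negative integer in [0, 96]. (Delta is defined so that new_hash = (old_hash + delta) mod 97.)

Delta formula: (val(new) - val(old)) * B^(n-1-k) mod M
  val('f') - val('c') = 6 - 3 = 3
  B^(n-1-k) = 13^1 mod 97 = 13
  Delta = 3 * 13 mod 97 = 39

Answer: 39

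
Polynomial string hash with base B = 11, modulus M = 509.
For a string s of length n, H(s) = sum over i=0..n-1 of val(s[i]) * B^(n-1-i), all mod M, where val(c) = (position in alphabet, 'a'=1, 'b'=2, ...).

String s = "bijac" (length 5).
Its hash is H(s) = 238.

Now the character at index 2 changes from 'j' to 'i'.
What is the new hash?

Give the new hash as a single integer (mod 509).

Answer: 117

Derivation:
val('j') = 10, val('i') = 9
Position k = 2, exponent = n-1-k = 2
B^2 mod M = 11^2 mod 509 = 121
Delta = (9 - 10) * 121 mod 509 = 388
New hash = (238 + 388) mod 509 = 117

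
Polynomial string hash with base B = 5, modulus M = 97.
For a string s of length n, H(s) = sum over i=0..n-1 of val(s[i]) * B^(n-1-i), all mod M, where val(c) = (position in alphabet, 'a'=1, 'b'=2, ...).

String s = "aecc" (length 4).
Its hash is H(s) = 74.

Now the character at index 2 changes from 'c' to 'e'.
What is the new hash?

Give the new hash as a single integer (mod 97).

Answer: 84

Derivation:
val('c') = 3, val('e') = 5
Position k = 2, exponent = n-1-k = 1
B^1 mod M = 5^1 mod 97 = 5
Delta = (5 - 3) * 5 mod 97 = 10
New hash = (74 + 10) mod 97 = 84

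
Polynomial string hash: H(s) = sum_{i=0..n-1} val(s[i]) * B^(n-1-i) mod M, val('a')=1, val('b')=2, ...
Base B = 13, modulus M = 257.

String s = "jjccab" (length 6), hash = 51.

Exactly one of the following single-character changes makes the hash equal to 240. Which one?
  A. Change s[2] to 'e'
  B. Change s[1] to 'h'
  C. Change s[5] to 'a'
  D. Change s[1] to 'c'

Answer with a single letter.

Answer: B

Derivation:
Option A: s[2]='c'->'e', delta=(5-3)*13^3 mod 257 = 25, hash=51+25 mod 257 = 76
Option B: s[1]='j'->'h', delta=(8-10)*13^4 mod 257 = 189, hash=51+189 mod 257 = 240 <-- target
Option C: s[5]='b'->'a', delta=(1-2)*13^0 mod 257 = 256, hash=51+256 mod 257 = 50
Option D: s[1]='j'->'c', delta=(3-10)*13^4 mod 257 = 19, hash=51+19 mod 257 = 70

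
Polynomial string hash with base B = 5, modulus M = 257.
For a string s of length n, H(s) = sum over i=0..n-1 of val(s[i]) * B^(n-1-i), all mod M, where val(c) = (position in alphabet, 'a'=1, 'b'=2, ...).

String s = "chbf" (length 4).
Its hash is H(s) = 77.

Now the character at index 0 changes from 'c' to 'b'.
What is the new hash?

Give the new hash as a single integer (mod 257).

Answer: 209

Derivation:
val('c') = 3, val('b') = 2
Position k = 0, exponent = n-1-k = 3
B^3 mod M = 5^3 mod 257 = 125
Delta = (2 - 3) * 125 mod 257 = 132
New hash = (77 + 132) mod 257 = 209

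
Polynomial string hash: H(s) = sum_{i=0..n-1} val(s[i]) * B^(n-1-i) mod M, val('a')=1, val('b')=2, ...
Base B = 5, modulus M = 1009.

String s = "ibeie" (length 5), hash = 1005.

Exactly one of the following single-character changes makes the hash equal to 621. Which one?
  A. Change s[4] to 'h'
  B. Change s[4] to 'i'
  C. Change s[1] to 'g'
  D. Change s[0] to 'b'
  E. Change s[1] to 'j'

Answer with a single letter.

Answer: C

Derivation:
Option A: s[4]='e'->'h', delta=(8-5)*5^0 mod 1009 = 3, hash=1005+3 mod 1009 = 1008
Option B: s[4]='e'->'i', delta=(9-5)*5^0 mod 1009 = 4, hash=1005+4 mod 1009 = 0
Option C: s[1]='b'->'g', delta=(7-2)*5^3 mod 1009 = 625, hash=1005+625 mod 1009 = 621 <-- target
Option D: s[0]='i'->'b', delta=(2-9)*5^4 mod 1009 = 670, hash=1005+670 mod 1009 = 666
Option E: s[1]='b'->'j', delta=(10-2)*5^3 mod 1009 = 1000, hash=1005+1000 mod 1009 = 996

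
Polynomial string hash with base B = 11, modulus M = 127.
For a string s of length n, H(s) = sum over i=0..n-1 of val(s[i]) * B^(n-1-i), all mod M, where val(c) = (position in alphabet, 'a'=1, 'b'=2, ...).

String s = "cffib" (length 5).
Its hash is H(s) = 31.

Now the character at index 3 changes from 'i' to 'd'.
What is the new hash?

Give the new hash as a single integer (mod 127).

val('i') = 9, val('d') = 4
Position k = 3, exponent = n-1-k = 1
B^1 mod M = 11^1 mod 127 = 11
Delta = (4 - 9) * 11 mod 127 = 72
New hash = (31 + 72) mod 127 = 103

Answer: 103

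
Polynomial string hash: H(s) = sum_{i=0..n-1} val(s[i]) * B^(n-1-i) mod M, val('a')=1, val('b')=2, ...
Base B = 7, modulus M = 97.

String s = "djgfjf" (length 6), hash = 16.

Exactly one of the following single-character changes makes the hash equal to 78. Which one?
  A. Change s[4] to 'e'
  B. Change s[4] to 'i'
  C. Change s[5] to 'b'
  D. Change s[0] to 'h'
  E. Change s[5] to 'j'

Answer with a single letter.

Answer: A

Derivation:
Option A: s[4]='j'->'e', delta=(5-10)*7^1 mod 97 = 62, hash=16+62 mod 97 = 78 <-- target
Option B: s[4]='j'->'i', delta=(9-10)*7^1 mod 97 = 90, hash=16+90 mod 97 = 9
Option C: s[5]='f'->'b', delta=(2-6)*7^0 mod 97 = 93, hash=16+93 mod 97 = 12
Option D: s[0]='d'->'h', delta=(8-4)*7^5 mod 97 = 7, hash=16+7 mod 97 = 23
Option E: s[5]='f'->'j', delta=(10-6)*7^0 mod 97 = 4, hash=16+4 mod 97 = 20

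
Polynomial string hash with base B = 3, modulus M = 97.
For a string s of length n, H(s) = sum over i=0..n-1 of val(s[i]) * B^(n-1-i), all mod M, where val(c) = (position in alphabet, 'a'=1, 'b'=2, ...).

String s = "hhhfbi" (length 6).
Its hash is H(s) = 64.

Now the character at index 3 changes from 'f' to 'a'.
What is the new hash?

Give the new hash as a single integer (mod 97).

Answer: 19

Derivation:
val('f') = 6, val('a') = 1
Position k = 3, exponent = n-1-k = 2
B^2 mod M = 3^2 mod 97 = 9
Delta = (1 - 6) * 9 mod 97 = 52
New hash = (64 + 52) mod 97 = 19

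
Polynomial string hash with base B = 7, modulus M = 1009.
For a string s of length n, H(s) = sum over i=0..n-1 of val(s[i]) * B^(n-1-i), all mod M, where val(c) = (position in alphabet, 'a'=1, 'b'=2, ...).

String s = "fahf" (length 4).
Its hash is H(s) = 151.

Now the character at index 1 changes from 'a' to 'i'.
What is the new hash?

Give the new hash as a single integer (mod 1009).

val('a') = 1, val('i') = 9
Position k = 1, exponent = n-1-k = 2
B^2 mod M = 7^2 mod 1009 = 49
Delta = (9 - 1) * 49 mod 1009 = 392
New hash = (151 + 392) mod 1009 = 543

Answer: 543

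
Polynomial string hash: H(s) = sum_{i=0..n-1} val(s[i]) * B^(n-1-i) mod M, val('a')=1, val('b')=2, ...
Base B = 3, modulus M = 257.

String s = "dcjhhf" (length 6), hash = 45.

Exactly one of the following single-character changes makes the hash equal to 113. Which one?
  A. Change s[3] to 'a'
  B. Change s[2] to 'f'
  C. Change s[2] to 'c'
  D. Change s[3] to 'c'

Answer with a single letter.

Option A: s[3]='h'->'a', delta=(1-8)*3^2 mod 257 = 194, hash=45+194 mod 257 = 239
Option B: s[2]='j'->'f', delta=(6-10)*3^3 mod 257 = 149, hash=45+149 mod 257 = 194
Option C: s[2]='j'->'c', delta=(3-10)*3^3 mod 257 = 68, hash=45+68 mod 257 = 113 <-- target
Option D: s[3]='h'->'c', delta=(3-8)*3^2 mod 257 = 212, hash=45+212 mod 257 = 0

Answer: C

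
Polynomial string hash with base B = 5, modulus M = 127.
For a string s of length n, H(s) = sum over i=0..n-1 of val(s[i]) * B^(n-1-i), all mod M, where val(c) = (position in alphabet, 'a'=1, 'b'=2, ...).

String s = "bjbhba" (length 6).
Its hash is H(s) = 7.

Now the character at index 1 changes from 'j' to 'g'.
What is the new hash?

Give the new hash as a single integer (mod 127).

Answer: 37

Derivation:
val('j') = 10, val('g') = 7
Position k = 1, exponent = n-1-k = 4
B^4 mod M = 5^4 mod 127 = 117
Delta = (7 - 10) * 117 mod 127 = 30
New hash = (7 + 30) mod 127 = 37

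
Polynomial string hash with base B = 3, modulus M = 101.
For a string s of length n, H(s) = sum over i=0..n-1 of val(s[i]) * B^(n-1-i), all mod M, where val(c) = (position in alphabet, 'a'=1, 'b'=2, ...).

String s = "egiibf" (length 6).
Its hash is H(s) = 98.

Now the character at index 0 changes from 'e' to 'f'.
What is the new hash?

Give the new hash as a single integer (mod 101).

Answer: 38

Derivation:
val('e') = 5, val('f') = 6
Position k = 0, exponent = n-1-k = 5
B^5 mod M = 3^5 mod 101 = 41
Delta = (6 - 5) * 41 mod 101 = 41
New hash = (98 + 41) mod 101 = 38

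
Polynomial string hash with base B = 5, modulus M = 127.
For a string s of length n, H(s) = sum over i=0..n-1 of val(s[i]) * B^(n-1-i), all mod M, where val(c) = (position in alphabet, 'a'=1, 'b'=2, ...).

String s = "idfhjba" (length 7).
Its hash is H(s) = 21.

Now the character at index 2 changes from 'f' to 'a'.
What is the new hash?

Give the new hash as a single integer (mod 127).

val('f') = 6, val('a') = 1
Position k = 2, exponent = n-1-k = 4
B^4 mod M = 5^4 mod 127 = 117
Delta = (1 - 6) * 117 mod 127 = 50
New hash = (21 + 50) mod 127 = 71

Answer: 71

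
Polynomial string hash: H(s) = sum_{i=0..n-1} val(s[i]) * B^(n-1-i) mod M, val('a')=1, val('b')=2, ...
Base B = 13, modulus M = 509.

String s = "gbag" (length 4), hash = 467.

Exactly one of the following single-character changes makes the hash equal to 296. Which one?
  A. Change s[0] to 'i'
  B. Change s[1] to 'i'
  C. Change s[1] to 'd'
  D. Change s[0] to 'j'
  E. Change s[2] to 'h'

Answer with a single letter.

Option A: s[0]='g'->'i', delta=(9-7)*13^3 mod 509 = 322, hash=467+322 mod 509 = 280
Option B: s[1]='b'->'i', delta=(9-2)*13^2 mod 509 = 165, hash=467+165 mod 509 = 123
Option C: s[1]='b'->'d', delta=(4-2)*13^2 mod 509 = 338, hash=467+338 mod 509 = 296 <-- target
Option D: s[0]='g'->'j', delta=(10-7)*13^3 mod 509 = 483, hash=467+483 mod 509 = 441
Option E: s[2]='a'->'h', delta=(8-1)*13^1 mod 509 = 91, hash=467+91 mod 509 = 49

Answer: C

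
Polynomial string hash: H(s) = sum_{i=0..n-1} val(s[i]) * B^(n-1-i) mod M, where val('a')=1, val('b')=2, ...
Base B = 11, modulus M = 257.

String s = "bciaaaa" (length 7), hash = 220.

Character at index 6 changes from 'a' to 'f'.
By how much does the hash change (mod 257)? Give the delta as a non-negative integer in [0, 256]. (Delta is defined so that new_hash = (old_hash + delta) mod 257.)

Answer: 5

Derivation:
Delta formula: (val(new) - val(old)) * B^(n-1-k) mod M
  val('f') - val('a') = 6 - 1 = 5
  B^(n-1-k) = 11^0 mod 257 = 1
  Delta = 5 * 1 mod 257 = 5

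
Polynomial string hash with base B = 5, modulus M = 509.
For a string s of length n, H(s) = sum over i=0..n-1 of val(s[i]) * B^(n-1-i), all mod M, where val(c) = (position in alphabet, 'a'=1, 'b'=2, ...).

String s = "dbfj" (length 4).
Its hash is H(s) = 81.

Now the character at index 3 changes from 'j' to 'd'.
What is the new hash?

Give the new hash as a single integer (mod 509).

Answer: 75

Derivation:
val('j') = 10, val('d') = 4
Position k = 3, exponent = n-1-k = 0
B^0 mod M = 5^0 mod 509 = 1
Delta = (4 - 10) * 1 mod 509 = 503
New hash = (81 + 503) mod 509 = 75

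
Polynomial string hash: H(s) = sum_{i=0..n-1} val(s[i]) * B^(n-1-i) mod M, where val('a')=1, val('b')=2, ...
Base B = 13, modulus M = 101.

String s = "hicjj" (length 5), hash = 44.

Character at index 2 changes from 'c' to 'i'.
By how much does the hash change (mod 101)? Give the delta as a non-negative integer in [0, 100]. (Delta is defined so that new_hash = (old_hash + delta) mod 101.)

Answer: 4

Derivation:
Delta formula: (val(new) - val(old)) * B^(n-1-k) mod M
  val('i') - val('c') = 9 - 3 = 6
  B^(n-1-k) = 13^2 mod 101 = 68
  Delta = 6 * 68 mod 101 = 4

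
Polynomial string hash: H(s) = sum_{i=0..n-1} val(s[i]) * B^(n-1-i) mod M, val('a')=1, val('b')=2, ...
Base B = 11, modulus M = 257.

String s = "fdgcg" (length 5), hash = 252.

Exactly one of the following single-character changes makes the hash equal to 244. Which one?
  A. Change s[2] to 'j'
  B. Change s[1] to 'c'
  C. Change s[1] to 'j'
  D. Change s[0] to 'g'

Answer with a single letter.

Option A: s[2]='g'->'j', delta=(10-7)*11^2 mod 257 = 106, hash=252+106 mod 257 = 101
Option B: s[1]='d'->'c', delta=(3-4)*11^3 mod 257 = 211, hash=252+211 mod 257 = 206
Option C: s[1]='d'->'j', delta=(10-4)*11^3 mod 257 = 19, hash=252+19 mod 257 = 14
Option D: s[0]='f'->'g', delta=(7-6)*11^4 mod 257 = 249, hash=252+249 mod 257 = 244 <-- target

Answer: D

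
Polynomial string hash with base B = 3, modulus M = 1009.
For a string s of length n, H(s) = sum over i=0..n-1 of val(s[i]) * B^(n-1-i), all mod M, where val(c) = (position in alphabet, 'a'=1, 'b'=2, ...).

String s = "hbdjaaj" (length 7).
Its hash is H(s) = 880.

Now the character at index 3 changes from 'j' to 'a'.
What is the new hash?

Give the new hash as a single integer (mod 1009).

val('j') = 10, val('a') = 1
Position k = 3, exponent = n-1-k = 3
B^3 mod M = 3^3 mod 1009 = 27
Delta = (1 - 10) * 27 mod 1009 = 766
New hash = (880 + 766) mod 1009 = 637

Answer: 637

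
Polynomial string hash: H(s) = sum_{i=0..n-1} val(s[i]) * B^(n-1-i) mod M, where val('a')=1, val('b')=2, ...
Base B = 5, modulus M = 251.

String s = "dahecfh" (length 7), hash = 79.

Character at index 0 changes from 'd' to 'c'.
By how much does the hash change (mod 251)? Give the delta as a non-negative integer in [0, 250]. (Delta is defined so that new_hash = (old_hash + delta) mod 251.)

Answer: 188

Derivation:
Delta formula: (val(new) - val(old)) * B^(n-1-k) mod M
  val('c') - val('d') = 3 - 4 = -1
  B^(n-1-k) = 5^6 mod 251 = 63
  Delta = -1 * 63 mod 251 = 188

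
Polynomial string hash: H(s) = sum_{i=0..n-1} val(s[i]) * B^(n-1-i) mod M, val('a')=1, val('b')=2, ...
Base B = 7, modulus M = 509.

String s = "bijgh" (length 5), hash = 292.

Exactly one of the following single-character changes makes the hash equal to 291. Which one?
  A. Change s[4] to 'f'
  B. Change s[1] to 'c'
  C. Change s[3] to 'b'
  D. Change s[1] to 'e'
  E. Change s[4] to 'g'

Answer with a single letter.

Answer: E

Derivation:
Option A: s[4]='h'->'f', delta=(6-8)*7^0 mod 509 = 507, hash=292+507 mod 509 = 290
Option B: s[1]='i'->'c', delta=(3-9)*7^3 mod 509 = 487, hash=292+487 mod 509 = 270
Option C: s[3]='g'->'b', delta=(2-7)*7^1 mod 509 = 474, hash=292+474 mod 509 = 257
Option D: s[1]='i'->'e', delta=(5-9)*7^3 mod 509 = 155, hash=292+155 mod 509 = 447
Option E: s[4]='h'->'g', delta=(7-8)*7^0 mod 509 = 508, hash=292+508 mod 509 = 291 <-- target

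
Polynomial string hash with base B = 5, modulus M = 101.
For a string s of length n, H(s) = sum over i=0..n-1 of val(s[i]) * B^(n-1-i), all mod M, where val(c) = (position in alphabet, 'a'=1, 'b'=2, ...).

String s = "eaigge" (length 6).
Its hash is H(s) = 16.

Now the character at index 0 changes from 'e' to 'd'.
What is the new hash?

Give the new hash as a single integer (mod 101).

Answer: 22

Derivation:
val('e') = 5, val('d') = 4
Position k = 0, exponent = n-1-k = 5
B^5 mod M = 5^5 mod 101 = 95
Delta = (4 - 5) * 95 mod 101 = 6
New hash = (16 + 6) mod 101 = 22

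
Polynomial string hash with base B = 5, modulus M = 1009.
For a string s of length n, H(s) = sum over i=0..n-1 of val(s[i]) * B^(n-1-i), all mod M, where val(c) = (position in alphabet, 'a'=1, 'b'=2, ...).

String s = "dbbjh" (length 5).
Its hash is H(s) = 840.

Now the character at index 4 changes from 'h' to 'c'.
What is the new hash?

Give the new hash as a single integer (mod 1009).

Answer: 835

Derivation:
val('h') = 8, val('c') = 3
Position k = 4, exponent = n-1-k = 0
B^0 mod M = 5^0 mod 1009 = 1
Delta = (3 - 8) * 1 mod 1009 = 1004
New hash = (840 + 1004) mod 1009 = 835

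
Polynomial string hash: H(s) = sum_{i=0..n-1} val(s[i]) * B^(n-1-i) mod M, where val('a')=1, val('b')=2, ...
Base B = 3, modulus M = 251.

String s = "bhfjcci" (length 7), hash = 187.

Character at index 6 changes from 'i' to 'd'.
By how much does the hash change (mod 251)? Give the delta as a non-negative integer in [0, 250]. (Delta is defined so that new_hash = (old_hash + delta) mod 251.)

Answer: 246

Derivation:
Delta formula: (val(new) - val(old)) * B^(n-1-k) mod M
  val('d') - val('i') = 4 - 9 = -5
  B^(n-1-k) = 3^0 mod 251 = 1
  Delta = -5 * 1 mod 251 = 246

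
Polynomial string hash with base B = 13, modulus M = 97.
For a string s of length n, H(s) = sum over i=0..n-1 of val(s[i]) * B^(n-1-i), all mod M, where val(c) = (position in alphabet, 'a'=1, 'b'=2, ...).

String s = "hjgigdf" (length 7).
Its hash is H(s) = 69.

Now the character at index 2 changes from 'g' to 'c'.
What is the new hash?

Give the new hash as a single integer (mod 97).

Answer: 91

Derivation:
val('g') = 7, val('c') = 3
Position k = 2, exponent = n-1-k = 4
B^4 mod M = 13^4 mod 97 = 43
Delta = (3 - 7) * 43 mod 97 = 22
New hash = (69 + 22) mod 97 = 91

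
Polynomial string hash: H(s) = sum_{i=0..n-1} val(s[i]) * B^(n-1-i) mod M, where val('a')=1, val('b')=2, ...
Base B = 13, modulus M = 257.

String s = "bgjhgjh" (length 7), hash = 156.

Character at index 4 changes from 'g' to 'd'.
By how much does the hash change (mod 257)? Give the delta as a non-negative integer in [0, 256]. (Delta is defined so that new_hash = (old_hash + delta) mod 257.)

Answer: 7

Derivation:
Delta formula: (val(new) - val(old)) * B^(n-1-k) mod M
  val('d') - val('g') = 4 - 7 = -3
  B^(n-1-k) = 13^2 mod 257 = 169
  Delta = -3 * 169 mod 257 = 7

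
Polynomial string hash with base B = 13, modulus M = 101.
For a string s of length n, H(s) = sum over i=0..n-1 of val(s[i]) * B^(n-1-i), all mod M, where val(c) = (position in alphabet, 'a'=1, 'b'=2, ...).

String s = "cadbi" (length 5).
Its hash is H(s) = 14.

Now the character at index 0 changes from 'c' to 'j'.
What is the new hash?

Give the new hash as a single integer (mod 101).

val('c') = 3, val('j') = 10
Position k = 0, exponent = n-1-k = 4
B^4 mod M = 13^4 mod 101 = 79
Delta = (10 - 3) * 79 mod 101 = 48
New hash = (14 + 48) mod 101 = 62

Answer: 62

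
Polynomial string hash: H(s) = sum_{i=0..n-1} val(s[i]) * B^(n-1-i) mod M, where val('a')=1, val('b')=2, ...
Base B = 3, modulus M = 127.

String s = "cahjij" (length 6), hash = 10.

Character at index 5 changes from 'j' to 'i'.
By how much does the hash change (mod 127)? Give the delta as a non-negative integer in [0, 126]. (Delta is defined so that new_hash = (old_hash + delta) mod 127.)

Answer: 126

Derivation:
Delta formula: (val(new) - val(old)) * B^(n-1-k) mod M
  val('i') - val('j') = 9 - 10 = -1
  B^(n-1-k) = 3^0 mod 127 = 1
  Delta = -1 * 1 mod 127 = 126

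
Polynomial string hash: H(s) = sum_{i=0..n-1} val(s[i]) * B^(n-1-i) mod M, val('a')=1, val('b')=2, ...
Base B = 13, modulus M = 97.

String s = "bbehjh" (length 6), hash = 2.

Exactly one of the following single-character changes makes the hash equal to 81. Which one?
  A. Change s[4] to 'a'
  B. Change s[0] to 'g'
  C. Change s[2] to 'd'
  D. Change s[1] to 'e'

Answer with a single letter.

Option A: s[4]='j'->'a', delta=(1-10)*13^1 mod 97 = 77, hash=2+77 mod 97 = 79
Option B: s[0]='b'->'g', delta=(7-2)*13^5 mod 97 = 79, hash=2+79 mod 97 = 81 <-- target
Option C: s[2]='e'->'d', delta=(4-5)*13^3 mod 97 = 34, hash=2+34 mod 97 = 36
Option D: s[1]='b'->'e', delta=(5-2)*13^4 mod 97 = 32, hash=2+32 mod 97 = 34

Answer: B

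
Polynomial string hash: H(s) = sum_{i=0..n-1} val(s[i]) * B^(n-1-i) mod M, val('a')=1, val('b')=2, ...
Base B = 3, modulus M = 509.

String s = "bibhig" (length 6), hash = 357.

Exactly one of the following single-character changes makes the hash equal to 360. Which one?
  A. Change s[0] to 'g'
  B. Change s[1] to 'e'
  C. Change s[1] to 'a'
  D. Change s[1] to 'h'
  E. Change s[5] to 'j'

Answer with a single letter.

Option A: s[0]='b'->'g', delta=(7-2)*3^5 mod 509 = 197, hash=357+197 mod 509 = 45
Option B: s[1]='i'->'e', delta=(5-9)*3^4 mod 509 = 185, hash=357+185 mod 509 = 33
Option C: s[1]='i'->'a', delta=(1-9)*3^4 mod 509 = 370, hash=357+370 mod 509 = 218
Option D: s[1]='i'->'h', delta=(8-9)*3^4 mod 509 = 428, hash=357+428 mod 509 = 276
Option E: s[5]='g'->'j', delta=(10-7)*3^0 mod 509 = 3, hash=357+3 mod 509 = 360 <-- target

Answer: E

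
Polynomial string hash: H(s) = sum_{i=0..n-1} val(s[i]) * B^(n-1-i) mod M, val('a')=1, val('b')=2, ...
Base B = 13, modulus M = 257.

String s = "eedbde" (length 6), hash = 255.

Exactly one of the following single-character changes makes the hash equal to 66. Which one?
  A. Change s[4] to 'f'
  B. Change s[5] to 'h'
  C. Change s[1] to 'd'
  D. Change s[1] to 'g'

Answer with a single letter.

Option A: s[4]='d'->'f', delta=(6-4)*13^1 mod 257 = 26, hash=255+26 mod 257 = 24
Option B: s[5]='e'->'h', delta=(8-5)*13^0 mod 257 = 3, hash=255+3 mod 257 = 1
Option C: s[1]='e'->'d', delta=(4-5)*13^4 mod 257 = 223, hash=255+223 mod 257 = 221
Option D: s[1]='e'->'g', delta=(7-5)*13^4 mod 257 = 68, hash=255+68 mod 257 = 66 <-- target

Answer: D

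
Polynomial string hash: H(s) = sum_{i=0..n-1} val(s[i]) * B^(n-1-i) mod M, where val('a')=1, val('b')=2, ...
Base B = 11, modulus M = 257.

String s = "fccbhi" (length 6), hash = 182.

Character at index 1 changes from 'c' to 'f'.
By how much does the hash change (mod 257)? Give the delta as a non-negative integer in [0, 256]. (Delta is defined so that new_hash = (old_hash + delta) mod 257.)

Answer: 233

Derivation:
Delta formula: (val(new) - val(old)) * B^(n-1-k) mod M
  val('f') - val('c') = 6 - 3 = 3
  B^(n-1-k) = 11^4 mod 257 = 249
  Delta = 3 * 249 mod 257 = 233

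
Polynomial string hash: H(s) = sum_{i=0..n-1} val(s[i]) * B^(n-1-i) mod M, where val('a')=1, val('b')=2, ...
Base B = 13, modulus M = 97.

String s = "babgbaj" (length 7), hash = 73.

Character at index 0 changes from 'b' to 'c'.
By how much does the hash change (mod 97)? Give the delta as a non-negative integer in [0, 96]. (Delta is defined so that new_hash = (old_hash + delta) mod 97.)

Delta formula: (val(new) - val(old)) * B^(n-1-k) mod M
  val('c') - val('b') = 3 - 2 = 1
  B^(n-1-k) = 13^6 mod 97 = 89
  Delta = 1 * 89 mod 97 = 89

Answer: 89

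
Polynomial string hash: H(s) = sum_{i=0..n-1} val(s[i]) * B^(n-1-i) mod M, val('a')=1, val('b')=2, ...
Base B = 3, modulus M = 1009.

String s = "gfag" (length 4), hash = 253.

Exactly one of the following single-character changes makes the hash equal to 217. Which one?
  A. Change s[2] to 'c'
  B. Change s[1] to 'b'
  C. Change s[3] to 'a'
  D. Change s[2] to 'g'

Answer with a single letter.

Option A: s[2]='a'->'c', delta=(3-1)*3^1 mod 1009 = 6, hash=253+6 mod 1009 = 259
Option B: s[1]='f'->'b', delta=(2-6)*3^2 mod 1009 = 973, hash=253+973 mod 1009 = 217 <-- target
Option C: s[3]='g'->'a', delta=(1-7)*3^0 mod 1009 = 1003, hash=253+1003 mod 1009 = 247
Option D: s[2]='a'->'g', delta=(7-1)*3^1 mod 1009 = 18, hash=253+18 mod 1009 = 271

Answer: B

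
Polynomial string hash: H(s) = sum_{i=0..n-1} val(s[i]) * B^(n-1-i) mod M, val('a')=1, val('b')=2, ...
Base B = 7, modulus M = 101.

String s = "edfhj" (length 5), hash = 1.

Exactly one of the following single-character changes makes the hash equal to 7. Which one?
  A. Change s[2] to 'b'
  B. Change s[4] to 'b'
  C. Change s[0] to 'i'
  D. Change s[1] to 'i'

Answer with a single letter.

Option A: s[2]='f'->'b', delta=(2-6)*7^2 mod 101 = 6, hash=1+6 mod 101 = 7 <-- target
Option B: s[4]='j'->'b', delta=(2-10)*7^0 mod 101 = 93, hash=1+93 mod 101 = 94
Option C: s[0]='e'->'i', delta=(9-5)*7^4 mod 101 = 9, hash=1+9 mod 101 = 10
Option D: s[1]='d'->'i', delta=(9-4)*7^3 mod 101 = 99, hash=1+99 mod 101 = 100

Answer: A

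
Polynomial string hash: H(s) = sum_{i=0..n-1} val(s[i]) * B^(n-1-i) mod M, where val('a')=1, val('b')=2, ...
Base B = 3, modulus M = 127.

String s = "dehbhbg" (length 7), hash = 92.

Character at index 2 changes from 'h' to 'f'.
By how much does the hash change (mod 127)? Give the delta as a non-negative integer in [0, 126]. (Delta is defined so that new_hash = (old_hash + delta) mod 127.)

Delta formula: (val(new) - val(old)) * B^(n-1-k) mod M
  val('f') - val('h') = 6 - 8 = -2
  B^(n-1-k) = 3^4 mod 127 = 81
  Delta = -2 * 81 mod 127 = 92

Answer: 92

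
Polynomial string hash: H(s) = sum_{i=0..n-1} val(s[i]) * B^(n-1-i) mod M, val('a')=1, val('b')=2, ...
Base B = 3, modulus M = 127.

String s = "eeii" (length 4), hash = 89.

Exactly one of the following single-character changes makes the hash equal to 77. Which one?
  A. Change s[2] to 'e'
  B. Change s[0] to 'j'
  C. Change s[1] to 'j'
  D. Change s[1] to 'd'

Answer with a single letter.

Option A: s[2]='i'->'e', delta=(5-9)*3^1 mod 127 = 115, hash=89+115 mod 127 = 77 <-- target
Option B: s[0]='e'->'j', delta=(10-5)*3^3 mod 127 = 8, hash=89+8 mod 127 = 97
Option C: s[1]='e'->'j', delta=(10-5)*3^2 mod 127 = 45, hash=89+45 mod 127 = 7
Option D: s[1]='e'->'d', delta=(4-5)*3^2 mod 127 = 118, hash=89+118 mod 127 = 80

Answer: A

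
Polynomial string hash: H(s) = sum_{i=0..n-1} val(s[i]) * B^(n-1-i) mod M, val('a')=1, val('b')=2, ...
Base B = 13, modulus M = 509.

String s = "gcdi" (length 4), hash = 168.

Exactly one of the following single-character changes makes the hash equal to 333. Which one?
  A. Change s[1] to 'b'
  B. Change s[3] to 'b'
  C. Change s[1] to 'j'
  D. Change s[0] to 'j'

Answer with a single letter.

Answer: C

Derivation:
Option A: s[1]='c'->'b', delta=(2-3)*13^2 mod 509 = 340, hash=168+340 mod 509 = 508
Option B: s[3]='i'->'b', delta=(2-9)*13^0 mod 509 = 502, hash=168+502 mod 509 = 161
Option C: s[1]='c'->'j', delta=(10-3)*13^2 mod 509 = 165, hash=168+165 mod 509 = 333 <-- target
Option D: s[0]='g'->'j', delta=(10-7)*13^3 mod 509 = 483, hash=168+483 mod 509 = 142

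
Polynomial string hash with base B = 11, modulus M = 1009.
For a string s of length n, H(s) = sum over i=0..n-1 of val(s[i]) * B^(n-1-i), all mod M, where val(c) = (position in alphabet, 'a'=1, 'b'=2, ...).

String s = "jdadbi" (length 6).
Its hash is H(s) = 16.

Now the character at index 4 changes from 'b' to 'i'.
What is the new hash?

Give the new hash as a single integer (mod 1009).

val('b') = 2, val('i') = 9
Position k = 4, exponent = n-1-k = 1
B^1 mod M = 11^1 mod 1009 = 11
Delta = (9 - 2) * 11 mod 1009 = 77
New hash = (16 + 77) mod 1009 = 93

Answer: 93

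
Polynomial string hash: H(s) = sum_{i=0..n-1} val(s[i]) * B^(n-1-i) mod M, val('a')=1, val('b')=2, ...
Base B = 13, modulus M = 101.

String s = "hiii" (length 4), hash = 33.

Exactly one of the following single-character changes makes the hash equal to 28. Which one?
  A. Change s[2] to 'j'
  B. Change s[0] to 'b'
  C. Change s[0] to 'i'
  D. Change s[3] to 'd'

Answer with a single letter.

Option A: s[2]='i'->'j', delta=(10-9)*13^1 mod 101 = 13, hash=33+13 mod 101 = 46
Option B: s[0]='h'->'b', delta=(2-8)*13^3 mod 101 = 49, hash=33+49 mod 101 = 82
Option C: s[0]='h'->'i', delta=(9-8)*13^3 mod 101 = 76, hash=33+76 mod 101 = 8
Option D: s[3]='i'->'d', delta=(4-9)*13^0 mod 101 = 96, hash=33+96 mod 101 = 28 <-- target

Answer: D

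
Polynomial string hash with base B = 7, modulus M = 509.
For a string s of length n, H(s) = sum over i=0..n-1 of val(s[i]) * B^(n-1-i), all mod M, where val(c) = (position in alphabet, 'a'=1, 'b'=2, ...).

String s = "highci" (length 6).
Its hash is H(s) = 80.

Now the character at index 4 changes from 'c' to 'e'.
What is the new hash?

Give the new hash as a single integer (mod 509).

val('c') = 3, val('e') = 5
Position k = 4, exponent = n-1-k = 1
B^1 mod M = 7^1 mod 509 = 7
Delta = (5 - 3) * 7 mod 509 = 14
New hash = (80 + 14) mod 509 = 94

Answer: 94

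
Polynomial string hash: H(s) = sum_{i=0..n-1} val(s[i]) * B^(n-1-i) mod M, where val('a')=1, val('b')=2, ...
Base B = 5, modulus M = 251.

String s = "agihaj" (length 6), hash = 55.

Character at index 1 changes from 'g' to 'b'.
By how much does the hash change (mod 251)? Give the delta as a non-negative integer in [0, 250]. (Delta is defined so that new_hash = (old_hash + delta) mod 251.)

Answer: 138

Derivation:
Delta formula: (val(new) - val(old)) * B^(n-1-k) mod M
  val('b') - val('g') = 2 - 7 = -5
  B^(n-1-k) = 5^4 mod 251 = 123
  Delta = -5 * 123 mod 251 = 138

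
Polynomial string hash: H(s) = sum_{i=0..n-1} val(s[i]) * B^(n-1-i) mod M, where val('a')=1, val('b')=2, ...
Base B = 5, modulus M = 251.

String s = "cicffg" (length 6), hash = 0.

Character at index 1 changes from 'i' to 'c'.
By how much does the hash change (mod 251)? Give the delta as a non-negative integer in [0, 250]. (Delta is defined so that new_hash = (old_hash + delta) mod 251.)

Delta formula: (val(new) - val(old)) * B^(n-1-k) mod M
  val('c') - val('i') = 3 - 9 = -6
  B^(n-1-k) = 5^4 mod 251 = 123
  Delta = -6 * 123 mod 251 = 15

Answer: 15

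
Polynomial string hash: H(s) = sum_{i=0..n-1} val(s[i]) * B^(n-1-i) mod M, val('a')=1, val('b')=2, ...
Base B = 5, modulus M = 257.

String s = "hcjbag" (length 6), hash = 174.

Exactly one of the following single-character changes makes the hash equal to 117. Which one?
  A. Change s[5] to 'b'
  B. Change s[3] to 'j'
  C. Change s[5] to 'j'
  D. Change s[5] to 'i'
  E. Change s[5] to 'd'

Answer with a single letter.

Option A: s[5]='g'->'b', delta=(2-7)*5^0 mod 257 = 252, hash=174+252 mod 257 = 169
Option B: s[3]='b'->'j', delta=(10-2)*5^2 mod 257 = 200, hash=174+200 mod 257 = 117 <-- target
Option C: s[5]='g'->'j', delta=(10-7)*5^0 mod 257 = 3, hash=174+3 mod 257 = 177
Option D: s[5]='g'->'i', delta=(9-7)*5^0 mod 257 = 2, hash=174+2 mod 257 = 176
Option E: s[5]='g'->'d', delta=(4-7)*5^0 mod 257 = 254, hash=174+254 mod 257 = 171

Answer: B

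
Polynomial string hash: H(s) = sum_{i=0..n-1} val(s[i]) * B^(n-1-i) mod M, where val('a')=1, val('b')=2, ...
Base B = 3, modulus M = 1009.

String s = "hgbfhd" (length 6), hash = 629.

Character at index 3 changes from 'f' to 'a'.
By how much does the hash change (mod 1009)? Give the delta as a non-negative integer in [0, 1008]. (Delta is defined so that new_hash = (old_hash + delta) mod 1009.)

Delta formula: (val(new) - val(old)) * B^(n-1-k) mod M
  val('a') - val('f') = 1 - 6 = -5
  B^(n-1-k) = 3^2 mod 1009 = 9
  Delta = -5 * 9 mod 1009 = 964

Answer: 964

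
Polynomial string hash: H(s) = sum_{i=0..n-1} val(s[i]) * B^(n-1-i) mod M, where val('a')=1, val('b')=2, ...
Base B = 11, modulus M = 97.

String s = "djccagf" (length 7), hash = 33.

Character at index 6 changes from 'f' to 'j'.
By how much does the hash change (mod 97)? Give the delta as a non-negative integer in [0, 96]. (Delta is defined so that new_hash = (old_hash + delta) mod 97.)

Answer: 4

Derivation:
Delta formula: (val(new) - val(old)) * B^(n-1-k) mod M
  val('j') - val('f') = 10 - 6 = 4
  B^(n-1-k) = 11^0 mod 97 = 1
  Delta = 4 * 1 mod 97 = 4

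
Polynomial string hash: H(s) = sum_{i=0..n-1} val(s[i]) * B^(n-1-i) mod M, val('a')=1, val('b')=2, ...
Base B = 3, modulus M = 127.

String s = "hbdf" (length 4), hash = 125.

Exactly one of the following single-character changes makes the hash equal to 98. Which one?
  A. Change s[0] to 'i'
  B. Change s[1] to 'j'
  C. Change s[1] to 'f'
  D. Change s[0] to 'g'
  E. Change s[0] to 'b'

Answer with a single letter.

Answer: D

Derivation:
Option A: s[0]='h'->'i', delta=(9-8)*3^3 mod 127 = 27, hash=125+27 mod 127 = 25
Option B: s[1]='b'->'j', delta=(10-2)*3^2 mod 127 = 72, hash=125+72 mod 127 = 70
Option C: s[1]='b'->'f', delta=(6-2)*3^2 mod 127 = 36, hash=125+36 mod 127 = 34
Option D: s[0]='h'->'g', delta=(7-8)*3^3 mod 127 = 100, hash=125+100 mod 127 = 98 <-- target
Option E: s[0]='h'->'b', delta=(2-8)*3^3 mod 127 = 92, hash=125+92 mod 127 = 90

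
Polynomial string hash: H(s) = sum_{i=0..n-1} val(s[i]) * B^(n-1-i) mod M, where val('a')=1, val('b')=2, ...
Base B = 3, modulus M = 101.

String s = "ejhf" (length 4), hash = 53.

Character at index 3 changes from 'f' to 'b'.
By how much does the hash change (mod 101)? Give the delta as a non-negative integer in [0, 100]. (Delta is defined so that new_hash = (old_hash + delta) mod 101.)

Delta formula: (val(new) - val(old)) * B^(n-1-k) mod M
  val('b') - val('f') = 2 - 6 = -4
  B^(n-1-k) = 3^0 mod 101 = 1
  Delta = -4 * 1 mod 101 = 97

Answer: 97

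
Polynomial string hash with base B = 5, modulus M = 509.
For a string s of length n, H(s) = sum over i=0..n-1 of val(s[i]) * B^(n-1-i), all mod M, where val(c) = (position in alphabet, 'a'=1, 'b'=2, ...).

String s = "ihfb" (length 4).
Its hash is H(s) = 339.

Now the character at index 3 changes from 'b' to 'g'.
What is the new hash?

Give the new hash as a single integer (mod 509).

val('b') = 2, val('g') = 7
Position k = 3, exponent = n-1-k = 0
B^0 mod M = 5^0 mod 509 = 1
Delta = (7 - 2) * 1 mod 509 = 5
New hash = (339 + 5) mod 509 = 344

Answer: 344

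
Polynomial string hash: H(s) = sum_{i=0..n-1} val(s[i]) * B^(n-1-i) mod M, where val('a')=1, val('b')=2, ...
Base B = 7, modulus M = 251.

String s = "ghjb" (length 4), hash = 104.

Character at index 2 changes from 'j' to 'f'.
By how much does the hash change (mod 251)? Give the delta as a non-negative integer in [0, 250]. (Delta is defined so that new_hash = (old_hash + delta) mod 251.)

Delta formula: (val(new) - val(old)) * B^(n-1-k) mod M
  val('f') - val('j') = 6 - 10 = -4
  B^(n-1-k) = 7^1 mod 251 = 7
  Delta = -4 * 7 mod 251 = 223

Answer: 223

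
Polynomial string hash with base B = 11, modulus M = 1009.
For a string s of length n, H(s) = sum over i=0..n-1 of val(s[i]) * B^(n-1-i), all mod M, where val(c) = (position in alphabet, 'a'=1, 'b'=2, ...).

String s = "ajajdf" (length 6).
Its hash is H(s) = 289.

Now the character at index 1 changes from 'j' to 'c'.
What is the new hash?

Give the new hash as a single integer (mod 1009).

Answer: 720

Derivation:
val('j') = 10, val('c') = 3
Position k = 1, exponent = n-1-k = 4
B^4 mod M = 11^4 mod 1009 = 515
Delta = (3 - 10) * 515 mod 1009 = 431
New hash = (289 + 431) mod 1009 = 720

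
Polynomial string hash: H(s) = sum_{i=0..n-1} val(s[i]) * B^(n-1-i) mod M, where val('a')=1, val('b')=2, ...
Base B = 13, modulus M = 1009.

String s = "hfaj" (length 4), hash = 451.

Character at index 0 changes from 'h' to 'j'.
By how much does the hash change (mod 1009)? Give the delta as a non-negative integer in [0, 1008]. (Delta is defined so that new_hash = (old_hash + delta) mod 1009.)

Answer: 358

Derivation:
Delta formula: (val(new) - val(old)) * B^(n-1-k) mod M
  val('j') - val('h') = 10 - 8 = 2
  B^(n-1-k) = 13^3 mod 1009 = 179
  Delta = 2 * 179 mod 1009 = 358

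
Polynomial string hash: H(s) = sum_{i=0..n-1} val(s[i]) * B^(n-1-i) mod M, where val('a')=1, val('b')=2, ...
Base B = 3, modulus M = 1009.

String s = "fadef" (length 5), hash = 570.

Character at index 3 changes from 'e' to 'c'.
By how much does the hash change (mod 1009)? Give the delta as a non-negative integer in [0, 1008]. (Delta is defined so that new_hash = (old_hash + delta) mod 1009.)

Answer: 1003

Derivation:
Delta formula: (val(new) - val(old)) * B^(n-1-k) mod M
  val('c') - val('e') = 3 - 5 = -2
  B^(n-1-k) = 3^1 mod 1009 = 3
  Delta = -2 * 3 mod 1009 = 1003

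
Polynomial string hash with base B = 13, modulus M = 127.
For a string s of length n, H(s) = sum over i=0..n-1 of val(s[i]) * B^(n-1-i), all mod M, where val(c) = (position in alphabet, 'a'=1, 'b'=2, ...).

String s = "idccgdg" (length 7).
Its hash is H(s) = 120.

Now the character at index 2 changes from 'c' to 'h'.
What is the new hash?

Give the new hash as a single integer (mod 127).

Answer: 50

Derivation:
val('c') = 3, val('h') = 8
Position k = 2, exponent = n-1-k = 4
B^4 mod M = 13^4 mod 127 = 113
Delta = (8 - 3) * 113 mod 127 = 57
New hash = (120 + 57) mod 127 = 50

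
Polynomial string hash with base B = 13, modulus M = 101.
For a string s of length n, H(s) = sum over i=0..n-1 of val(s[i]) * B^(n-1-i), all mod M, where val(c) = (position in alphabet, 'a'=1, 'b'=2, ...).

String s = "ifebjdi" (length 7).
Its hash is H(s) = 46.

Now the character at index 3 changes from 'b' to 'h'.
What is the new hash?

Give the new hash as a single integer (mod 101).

val('b') = 2, val('h') = 8
Position k = 3, exponent = n-1-k = 3
B^3 mod M = 13^3 mod 101 = 76
Delta = (8 - 2) * 76 mod 101 = 52
New hash = (46 + 52) mod 101 = 98

Answer: 98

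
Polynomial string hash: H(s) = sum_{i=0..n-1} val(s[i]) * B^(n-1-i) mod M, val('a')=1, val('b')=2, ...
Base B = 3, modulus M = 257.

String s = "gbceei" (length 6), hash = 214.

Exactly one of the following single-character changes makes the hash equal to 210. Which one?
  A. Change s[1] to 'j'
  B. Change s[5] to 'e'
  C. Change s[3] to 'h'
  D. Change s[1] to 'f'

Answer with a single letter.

Option A: s[1]='b'->'j', delta=(10-2)*3^4 mod 257 = 134, hash=214+134 mod 257 = 91
Option B: s[5]='i'->'e', delta=(5-9)*3^0 mod 257 = 253, hash=214+253 mod 257 = 210 <-- target
Option C: s[3]='e'->'h', delta=(8-5)*3^2 mod 257 = 27, hash=214+27 mod 257 = 241
Option D: s[1]='b'->'f', delta=(6-2)*3^4 mod 257 = 67, hash=214+67 mod 257 = 24

Answer: B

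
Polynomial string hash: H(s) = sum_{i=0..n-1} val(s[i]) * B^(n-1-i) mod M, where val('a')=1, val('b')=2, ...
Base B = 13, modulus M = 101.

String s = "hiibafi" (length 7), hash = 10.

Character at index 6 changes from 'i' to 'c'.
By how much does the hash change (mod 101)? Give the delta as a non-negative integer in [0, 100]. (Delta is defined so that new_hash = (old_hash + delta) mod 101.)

Answer: 95

Derivation:
Delta formula: (val(new) - val(old)) * B^(n-1-k) mod M
  val('c') - val('i') = 3 - 9 = -6
  B^(n-1-k) = 13^0 mod 101 = 1
  Delta = -6 * 1 mod 101 = 95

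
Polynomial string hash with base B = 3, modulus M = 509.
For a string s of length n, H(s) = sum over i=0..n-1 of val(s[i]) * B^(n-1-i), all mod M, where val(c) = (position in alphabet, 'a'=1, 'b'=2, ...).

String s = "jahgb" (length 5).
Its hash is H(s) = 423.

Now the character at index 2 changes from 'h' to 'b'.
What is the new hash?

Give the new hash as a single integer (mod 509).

val('h') = 8, val('b') = 2
Position k = 2, exponent = n-1-k = 2
B^2 mod M = 3^2 mod 509 = 9
Delta = (2 - 8) * 9 mod 509 = 455
New hash = (423 + 455) mod 509 = 369

Answer: 369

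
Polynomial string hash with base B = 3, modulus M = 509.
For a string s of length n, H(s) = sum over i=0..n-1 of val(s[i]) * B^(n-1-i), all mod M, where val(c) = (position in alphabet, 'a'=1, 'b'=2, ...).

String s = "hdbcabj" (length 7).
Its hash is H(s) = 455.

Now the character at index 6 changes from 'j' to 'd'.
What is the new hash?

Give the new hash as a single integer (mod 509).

val('j') = 10, val('d') = 4
Position k = 6, exponent = n-1-k = 0
B^0 mod M = 3^0 mod 509 = 1
Delta = (4 - 10) * 1 mod 509 = 503
New hash = (455 + 503) mod 509 = 449

Answer: 449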